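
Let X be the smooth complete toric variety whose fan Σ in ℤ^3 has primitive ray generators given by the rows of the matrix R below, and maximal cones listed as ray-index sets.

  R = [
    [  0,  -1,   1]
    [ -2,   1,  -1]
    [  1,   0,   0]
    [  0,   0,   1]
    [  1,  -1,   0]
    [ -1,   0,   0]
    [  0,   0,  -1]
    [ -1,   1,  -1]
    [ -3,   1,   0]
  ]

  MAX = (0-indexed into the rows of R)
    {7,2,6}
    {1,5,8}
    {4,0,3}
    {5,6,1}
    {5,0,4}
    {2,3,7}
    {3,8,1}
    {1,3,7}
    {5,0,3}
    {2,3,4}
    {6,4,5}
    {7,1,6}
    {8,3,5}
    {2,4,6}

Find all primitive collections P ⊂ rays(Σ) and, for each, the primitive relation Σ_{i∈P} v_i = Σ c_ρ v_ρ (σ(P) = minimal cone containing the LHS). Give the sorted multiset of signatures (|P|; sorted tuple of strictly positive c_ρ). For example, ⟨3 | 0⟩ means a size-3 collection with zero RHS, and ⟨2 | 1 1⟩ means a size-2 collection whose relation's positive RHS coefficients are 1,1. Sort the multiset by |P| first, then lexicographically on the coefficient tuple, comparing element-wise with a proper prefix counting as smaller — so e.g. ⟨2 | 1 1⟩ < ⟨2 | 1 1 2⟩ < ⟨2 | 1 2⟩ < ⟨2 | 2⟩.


|primitive collections| = 17. Relations:

  • {2,5}:  v_{2} + v_{5} = 0 — sig = ⟨2 | 0⟩
  • {3,6}:  v_{3} + v_{6} = 0 — sig = ⟨2 | 0⟩
  • {0,7}:  v_{0} + v_{7} = v_{5} — sig = ⟨2 | 1⟩
  • {1,2}:  v_{1} + v_{2} = v_{7} — sig = ⟨2 | 1⟩
  • {4,7}:  v_{4} + v_{7} = v_{6} — sig = ⟨2 | 1⟩
  • {5,7}:  v_{5} + v_{7} = v_{1} — sig = ⟨2 | 1⟩
  • {0,2}:  v_{0} + v_{2} = v_{3} + v_{4} — sig = ⟨2 | 1 1⟩
  • {0,6}:  v_{0} + v_{6} = v_{4} + v_{5} — sig = ⟨2 | 1 1⟩
  • {1,4}:  v_{1} + v_{4} = v_{5} + v_{6} — sig = ⟨2 | 1 1⟩
  • {2,8}:  v_{2} + v_{8} = v_{1} + v_{3} — sig = ⟨2 | 1 1⟩
  • {6,8}:  v_{6} + v_{8} = v_{1} + v_{5} — sig = ⟨2 | 1 1⟩
  • {7,8}:  v_{7} + v_{8} = 2·v_{1} + v_{3} — sig = ⟨2 | 1 2⟩
  • {0,8}:  v_{0} + v_{8} = v_{3} + 3·v_{5} — sig = ⟨2 | 1 3⟩
  • {0,1}:  v_{0} + v_{1} = 2·v_{5} — sig = ⟨2 | 2⟩
  • {4,8}:  v_{4} + v_{8} = 2·v_{5} — sig = ⟨2 | 2⟩
  • {1,3,5}:  v_{1} + v_{3} + v_{5} = v_{8} — sig = ⟨3 | 1⟩
  • {3,4,5}:  v_{3} + v_{4} + v_{5} = v_{0} — sig = ⟨3 | 1⟩

Hence PRS(X_Σ) =
{ ⟨2 | 0⟩ ×2,  ⟨2 | 1⟩ ×4,  ⟨2 | 1 1⟩ ×5,  ⟨2 | 1 2⟩,  ⟨2 | 1 3⟩,  ⟨2 | 2⟩ ×2,  ⟨3 | 1⟩ ×2 }


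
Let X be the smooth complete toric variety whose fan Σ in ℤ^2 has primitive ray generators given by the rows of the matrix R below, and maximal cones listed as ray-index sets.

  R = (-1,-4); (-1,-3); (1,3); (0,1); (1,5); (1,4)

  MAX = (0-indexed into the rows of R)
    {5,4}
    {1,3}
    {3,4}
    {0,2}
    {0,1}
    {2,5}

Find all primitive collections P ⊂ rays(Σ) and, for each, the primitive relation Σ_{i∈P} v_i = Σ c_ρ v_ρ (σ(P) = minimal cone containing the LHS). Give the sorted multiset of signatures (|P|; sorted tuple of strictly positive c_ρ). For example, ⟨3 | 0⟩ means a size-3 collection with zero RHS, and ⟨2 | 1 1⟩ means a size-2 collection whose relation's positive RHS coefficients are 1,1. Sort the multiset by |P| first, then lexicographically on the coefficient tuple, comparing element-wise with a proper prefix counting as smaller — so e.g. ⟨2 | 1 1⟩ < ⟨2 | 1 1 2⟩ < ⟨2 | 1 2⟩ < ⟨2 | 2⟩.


Σ has 9 primitive collections:

  P = {0,5}:  v_{0} + v_{5} = 0 ; sig = ⟨2 | 0⟩
  P = {1,2}:  v_{1} + v_{2} = 0 ; sig = ⟨2 | 0⟩
  P = {0,3}:  v_{0} + v_{3} = v_{1} ; sig = ⟨2 | 1⟩
  P = {0,4}:  v_{0} + v_{4} = v_{3} ; sig = ⟨2 | 1⟩
  P = {1,5}:  v_{1} + v_{5} = v_{3} ; sig = ⟨2 | 1⟩
  P = {2,3}:  v_{2} + v_{3} = v_{5} ; sig = ⟨2 | 1⟩
  P = {3,5}:  v_{3} + v_{5} = v_{4} ; sig = ⟨2 | 1⟩
  P = {1,4}:  v_{1} + v_{4} = 2·v_{3} ; sig = ⟨2 | 2⟩
  P = {2,4}:  v_{2} + v_{4} = 2·v_{5} ; sig = ⟨2 | 2⟩

Sorted signature multiset PRS(X):
[⟨2 | 0⟩, ⟨2 | 0⟩, ⟨2 | 1⟩, ⟨2 | 1⟩, ⟨2 | 1⟩, ⟨2 | 1⟩, ⟨2 | 1⟩, ⟨2 | 2⟩, ⟨2 | 2⟩]


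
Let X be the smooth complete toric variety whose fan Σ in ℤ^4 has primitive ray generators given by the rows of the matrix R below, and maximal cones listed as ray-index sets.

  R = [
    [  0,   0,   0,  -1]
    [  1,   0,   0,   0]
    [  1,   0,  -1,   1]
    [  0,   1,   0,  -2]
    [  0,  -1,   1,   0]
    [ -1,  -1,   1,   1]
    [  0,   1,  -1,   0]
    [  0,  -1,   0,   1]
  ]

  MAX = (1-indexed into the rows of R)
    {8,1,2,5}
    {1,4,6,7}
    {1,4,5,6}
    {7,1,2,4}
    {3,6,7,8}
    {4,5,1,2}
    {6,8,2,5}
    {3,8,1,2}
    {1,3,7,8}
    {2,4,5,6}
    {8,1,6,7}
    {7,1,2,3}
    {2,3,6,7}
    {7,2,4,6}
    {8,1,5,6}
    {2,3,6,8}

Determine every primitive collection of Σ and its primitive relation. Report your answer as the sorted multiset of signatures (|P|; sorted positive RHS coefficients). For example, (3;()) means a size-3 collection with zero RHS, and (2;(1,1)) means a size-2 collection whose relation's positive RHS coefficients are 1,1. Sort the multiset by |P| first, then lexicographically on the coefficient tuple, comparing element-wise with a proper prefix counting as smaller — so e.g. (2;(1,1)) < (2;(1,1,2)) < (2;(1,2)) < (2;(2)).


Δ(Σ) — 8 vertices, 7 min non-faces:

  {5,7}:  v_{5} + v_{7} = 0  →  sig = (2;())
  {4,8}:  v_{4} + v_{8} = v_{1}  →  sig = (2;(1))
  {3,5}:  v_{3} + v_{5} = v_{2} + v_{8}  →  sig = (2;(1,1))
  {3,4}:  v_{3} + v_{4} = v_{1} + v_{2} + v_{7}  →  sig = (2;(1,1,1))
  {1,2,6}:  v_{1} + v_{2} + v_{6} = v_{5}  →  sig = (3;(1))
  {1,3,6}:  v_{1} + v_{3} + v_{6} = v_{8}  →  sig = (3;(1))
  {2,7,8}:  v_{2} + v_{7} + v_{8} = v_{3}  →  sig = (3;(1))

Signatures (|P|; sorted positive RHS coefficients), sorted:
{ (2;()),  (2;(1)),  (2;(1,1)),  (2;(1,1,1)),  (3;(1)) ×3 }


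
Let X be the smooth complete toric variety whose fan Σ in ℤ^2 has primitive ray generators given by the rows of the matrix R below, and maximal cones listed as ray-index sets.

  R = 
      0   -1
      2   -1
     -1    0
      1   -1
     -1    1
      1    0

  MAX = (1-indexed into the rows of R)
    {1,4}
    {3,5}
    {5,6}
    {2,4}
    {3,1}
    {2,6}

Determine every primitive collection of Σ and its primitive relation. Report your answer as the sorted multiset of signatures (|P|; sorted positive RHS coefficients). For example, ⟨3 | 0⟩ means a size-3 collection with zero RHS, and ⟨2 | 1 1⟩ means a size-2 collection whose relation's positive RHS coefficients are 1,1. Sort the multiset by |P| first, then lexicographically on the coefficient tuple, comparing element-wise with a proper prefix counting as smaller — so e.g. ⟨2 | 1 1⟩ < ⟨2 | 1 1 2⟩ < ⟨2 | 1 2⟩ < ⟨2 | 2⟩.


9 collections generate NE(X_Σ); each relation:

  {3,6}:  v_{3} + v_{6} = 0 — sig = ⟨2 | 0⟩
  {4,5}:  v_{4} + v_{5} = 0 — sig = ⟨2 | 0⟩
  {1,5}:  v_{1} + v_{5} = v_{3} — sig = ⟨2 | 1⟩
  {1,6}:  v_{1} + v_{6} = v_{4} — sig = ⟨2 | 1⟩
  {2,3}:  v_{2} + v_{3} = v_{4} — sig = ⟨2 | 1⟩
  {2,5}:  v_{2} + v_{5} = v_{6} — sig = ⟨2 | 1⟩
  {3,4}:  v_{3} + v_{4} = v_{1} — sig = ⟨2 | 1⟩
  {4,6}:  v_{4} + v_{6} = v_{2} — sig = ⟨2 | 1⟩
  {1,2}:  v_{1} + v_{2} = 2·v_{4} — sig = ⟨2 | 2⟩

Sorted signature multiset PRS(X):
{ ⟨2 | 0⟩ ×2,  ⟨2 | 1⟩ ×6,  ⟨2 | 2⟩ }


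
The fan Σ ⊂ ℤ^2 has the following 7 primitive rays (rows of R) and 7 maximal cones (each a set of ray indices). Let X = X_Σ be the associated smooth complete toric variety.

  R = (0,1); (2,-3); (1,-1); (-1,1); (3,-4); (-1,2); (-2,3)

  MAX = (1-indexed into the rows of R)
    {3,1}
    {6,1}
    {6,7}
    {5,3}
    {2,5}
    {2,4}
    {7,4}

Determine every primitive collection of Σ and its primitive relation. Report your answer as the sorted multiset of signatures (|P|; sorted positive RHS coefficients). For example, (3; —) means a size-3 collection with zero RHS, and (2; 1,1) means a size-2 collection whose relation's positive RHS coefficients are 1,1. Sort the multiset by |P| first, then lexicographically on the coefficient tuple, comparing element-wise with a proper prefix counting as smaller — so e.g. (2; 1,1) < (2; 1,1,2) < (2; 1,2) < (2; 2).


Primitive collections (14):

  • {2,7}:  v_{2} + v_{7} = 0  ⟹  sig = (2; —)
  • {3,4}:  v_{3} + v_{4} = 0  ⟹  sig = (2; —)
  • {1,4}:  v_{1} + v_{4} = v_{6}  ⟹  sig = (2; 1)
  • {2,3}:  v_{2} + v_{3} = v_{5}  ⟹  sig = (2; 1)
  • {2,6}:  v_{2} + v_{6} = v_{3}  ⟹  sig = (2; 1)
  • {3,6}:  v_{3} + v_{6} = v_{1}  ⟹  sig = (2; 1)
  • {3,7}:  v_{3} + v_{7} = v_{6}  ⟹  sig = (2; 1)
  • {4,5}:  v_{4} + v_{5} = v_{2}  ⟹  sig = (2; 1)
  • {4,6}:  v_{4} + v_{6} = v_{7}  ⟹  sig = (2; 1)
  • {5,7}:  v_{5} + v_{7} = v_{3}  ⟹  sig = (2; 1)
  • {1,2}:  v_{1} + v_{2} = 2·v_{3}  ⟹  sig = (2; 2)
  • {1,7}:  v_{1} + v_{7} = 2·v_{6}  ⟹  sig = (2; 2)
  • {5,6}:  v_{5} + v_{6} = 2·v_{3}  ⟹  sig = (2; 2)
  • {1,5}:  v_{1} + v_{5} = 3·v_{3}  ⟹  sig = (2; 3)

Sorted signature multiset PRS(X):
[(2; —), (2; —), (2; 1), (2; 1), (2; 1), (2; 1), (2; 1), (2; 1), (2; 1), (2; 1), (2; 2), (2; 2), (2; 2), (2; 3)]


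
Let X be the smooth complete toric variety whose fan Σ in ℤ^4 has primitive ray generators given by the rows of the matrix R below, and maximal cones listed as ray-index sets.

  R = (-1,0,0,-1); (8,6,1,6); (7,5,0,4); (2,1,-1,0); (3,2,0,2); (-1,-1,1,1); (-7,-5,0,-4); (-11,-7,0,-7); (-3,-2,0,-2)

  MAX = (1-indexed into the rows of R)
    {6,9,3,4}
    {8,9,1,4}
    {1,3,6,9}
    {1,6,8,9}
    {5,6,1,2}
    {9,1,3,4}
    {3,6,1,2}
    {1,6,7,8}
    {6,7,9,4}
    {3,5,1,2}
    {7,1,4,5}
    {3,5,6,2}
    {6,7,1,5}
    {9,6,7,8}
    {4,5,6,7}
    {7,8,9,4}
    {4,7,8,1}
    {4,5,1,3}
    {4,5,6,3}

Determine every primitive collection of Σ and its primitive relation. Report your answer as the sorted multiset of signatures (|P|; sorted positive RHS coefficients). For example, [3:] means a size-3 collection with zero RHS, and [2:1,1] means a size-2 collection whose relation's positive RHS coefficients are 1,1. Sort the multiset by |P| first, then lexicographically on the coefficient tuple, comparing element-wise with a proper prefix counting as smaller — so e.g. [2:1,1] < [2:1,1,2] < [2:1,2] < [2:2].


12 collections generate NE(X_Σ); each relation:

  • {3,7}:  v_{3} + v_{7} = 0  →  sig = [2:]
  • {5,9}:  v_{5} + v_{9} = 0  →  sig = [2:]
  • {2,4}:  v_{2} + v_{4} = v_{3} + v_{5}  →  sig = [2:1,1]
  • {3,8}:  v_{3} + v_{8} = v_{1} + v_{9}  →  sig = [2:1,1]
  • {5,8}:  v_{5} + v_{8} = v_{1} + v_{7}  →  sig = [2:1,1]
  • {2,7}:  v_{2} + v_{7} = v_{1} + v_{5} + v_{6}  →  sig = [2:1,1,1]
  • {2,9}:  v_{2} + v_{9} = v_{1} + v_{3} + v_{6}  →  sig = [2:1,1,1]
  • {2,8}:  v_{2} + v_{8} = 2·v_{1} + v_{6}  →  sig = [2:1,2]
  • {1,4,6}:  v_{1} + v_{4} + v_{6} = 0  →  sig = [3:]
  • {1,7,9}:  v_{1} + v_{7} + v_{9} = v_{8}  →  sig = [3:1]
  • {4,6,8}:  v_{4} + v_{6} + v_{8} = v_{7} + v_{9}  →  sig = [3:1,1]
  • {1,3,5,6}:  v_{1} + v_{3} + v_{5} + v_{6} = v_{2}  →  sig = [4:1]

Signatures (|P|; sorted positive RHS coefficients), sorted:
{ [2:] ×2,  [2:1,1] ×3,  [2:1,1,1] ×2,  [2:1,2],  [3:],  [3:1],  [3:1,1],  [4:1] }


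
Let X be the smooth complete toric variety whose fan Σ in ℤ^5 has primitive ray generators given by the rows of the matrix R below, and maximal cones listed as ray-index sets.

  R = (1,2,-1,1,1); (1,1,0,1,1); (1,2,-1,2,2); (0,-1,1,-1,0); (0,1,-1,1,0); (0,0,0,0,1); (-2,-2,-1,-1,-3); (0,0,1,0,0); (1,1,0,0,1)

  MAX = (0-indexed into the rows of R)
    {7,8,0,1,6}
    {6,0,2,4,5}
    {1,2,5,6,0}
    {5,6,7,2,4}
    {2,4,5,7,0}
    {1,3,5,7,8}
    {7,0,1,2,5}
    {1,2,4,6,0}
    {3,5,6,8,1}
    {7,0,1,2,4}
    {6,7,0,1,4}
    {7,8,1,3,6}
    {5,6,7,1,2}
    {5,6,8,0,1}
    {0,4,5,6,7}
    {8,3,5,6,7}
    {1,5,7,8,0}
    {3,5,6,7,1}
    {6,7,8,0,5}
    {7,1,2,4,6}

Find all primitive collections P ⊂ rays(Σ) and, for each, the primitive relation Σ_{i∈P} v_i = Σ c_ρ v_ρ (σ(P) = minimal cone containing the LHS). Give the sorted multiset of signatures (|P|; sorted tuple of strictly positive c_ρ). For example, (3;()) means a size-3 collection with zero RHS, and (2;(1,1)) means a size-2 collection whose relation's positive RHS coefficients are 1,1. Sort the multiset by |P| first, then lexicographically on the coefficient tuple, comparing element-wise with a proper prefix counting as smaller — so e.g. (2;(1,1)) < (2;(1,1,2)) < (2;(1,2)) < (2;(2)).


Primitive collections (9):

  • {3,4}:  v_{3} + v_{4} = 0  ⇒ sig = (2;())
  • {0,3}:  v_{0} + v_{3} = v_{8}  ⇒ sig = (2;(1))
  • {4,8}:  v_{4} + v_{8} = v_{0}  ⇒ sig = (2;(1))
  • {2,3}:  v_{2} + v_{3} = v_{1} + v_{5}  ⇒ sig = (2;(1,1))
  • {2,8}:  v_{2} + v_{8} = v_{0} + v_{1} + v_{5}  ⇒ sig = (2;(1,1,1))
  • {1,4,5}:  v_{1} + v_{4} + v_{5} = v_{2}  ⇒ sig = (3;(1))
  • {0,2,6,7}:  v_{0} + v_{2} + v_{6} + v_{7} = 2·v_{4}  ⇒ sig = (4;(2))
  • {1,5,6,7,8}:  v_{1} + v_{5} + v_{6} + v_{7} + v_{8} = 0  ⇒ sig = (5;())
  • {0,1,5,6,7}:  v_{0} + v_{1} + v_{5} + v_{6} + v_{7} = v_{4}  ⇒ sig = (5;(1))

Hence PRS(X_Σ) =
    (2;())
    (2;(1))
    (2;(1))
    (2;(1,1))
    (2;(1,1,1))
    (3;(1))
    (4;(2))
    (5;())
    (5;(1))


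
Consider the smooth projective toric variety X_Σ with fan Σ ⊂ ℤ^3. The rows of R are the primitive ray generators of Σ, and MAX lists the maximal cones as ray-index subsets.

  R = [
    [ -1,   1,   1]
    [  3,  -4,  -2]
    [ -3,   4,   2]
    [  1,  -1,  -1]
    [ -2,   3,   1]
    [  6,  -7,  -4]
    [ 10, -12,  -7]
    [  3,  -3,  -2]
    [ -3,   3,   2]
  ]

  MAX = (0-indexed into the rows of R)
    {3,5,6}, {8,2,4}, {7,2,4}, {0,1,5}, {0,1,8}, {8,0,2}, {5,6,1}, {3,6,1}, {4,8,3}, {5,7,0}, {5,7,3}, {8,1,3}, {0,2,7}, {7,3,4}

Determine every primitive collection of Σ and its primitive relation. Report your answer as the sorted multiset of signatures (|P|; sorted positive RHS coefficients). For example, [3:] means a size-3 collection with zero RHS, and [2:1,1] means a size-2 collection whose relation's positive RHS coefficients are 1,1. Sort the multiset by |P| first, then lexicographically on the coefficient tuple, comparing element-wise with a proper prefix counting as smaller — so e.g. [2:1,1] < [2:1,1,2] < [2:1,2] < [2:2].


Σ has 16 primitive collections:

  P={0,3}:  v_{0} + v_{3} = 0  →  sig = [2:]
  P={1,2}:  v_{1} + v_{2} = 0  →  sig = [2:]
  P={7,8}:  v_{7} + v_{8} = 0  →  sig = [2:]
  P={0,4}:  v_{0} + v_{4} = v_{2}  →  sig = [2:1]
  P={1,4}:  v_{1} + v_{4} = v_{3}  →  sig = [2:1]
  P={1,7}:  v_{1} + v_{7} = v_{5}  →  sig = [2:1]
  P={2,3}:  v_{2} + v_{3} = v_{4}  →  sig = [2:1]
  P={2,5}:  v_{2} + v_{5} = v_{7}  →  sig = [2:1]
  P={5,8}:  v_{5} + v_{8} = v_{1}  →  sig = [2:1]
  P={0,6}:  v_{0} + v_{6} = v_{1} + v_{5}  →  sig = [2:1,1]
  P={2,6}:  v_{2} + v_{6} = v_{3} + v_{5}  →  sig = [2:1,1]
  P={4,5}:  v_{4} + v_{5} = v_{3} + v_{7}  →  sig = [2:1,1]
  P={4,6}:  v_{4} + v_{6} = 2·v_{3} + v_{5}  →  sig = [2:1,2]
  P={6,7}:  v_{6} + v_{7} = v_{3} + 2·v_{5}  →  sig = [2:1,2]
  P={6,8}:  v_{6} + v_{8} = 2·v_{1} + v_{3}  →  sig = [2:1,2]
  P={1,3,5}:  v_{1} + v_{3} + v_{5} = v_{6}  →  sig = [3:1]

Sorted signature multiset PRS(X):
{ [2:] ×3,  [2:1] ×6,  [2:1,1] ×3,  [2:1,2] ×3,  [3:1] }


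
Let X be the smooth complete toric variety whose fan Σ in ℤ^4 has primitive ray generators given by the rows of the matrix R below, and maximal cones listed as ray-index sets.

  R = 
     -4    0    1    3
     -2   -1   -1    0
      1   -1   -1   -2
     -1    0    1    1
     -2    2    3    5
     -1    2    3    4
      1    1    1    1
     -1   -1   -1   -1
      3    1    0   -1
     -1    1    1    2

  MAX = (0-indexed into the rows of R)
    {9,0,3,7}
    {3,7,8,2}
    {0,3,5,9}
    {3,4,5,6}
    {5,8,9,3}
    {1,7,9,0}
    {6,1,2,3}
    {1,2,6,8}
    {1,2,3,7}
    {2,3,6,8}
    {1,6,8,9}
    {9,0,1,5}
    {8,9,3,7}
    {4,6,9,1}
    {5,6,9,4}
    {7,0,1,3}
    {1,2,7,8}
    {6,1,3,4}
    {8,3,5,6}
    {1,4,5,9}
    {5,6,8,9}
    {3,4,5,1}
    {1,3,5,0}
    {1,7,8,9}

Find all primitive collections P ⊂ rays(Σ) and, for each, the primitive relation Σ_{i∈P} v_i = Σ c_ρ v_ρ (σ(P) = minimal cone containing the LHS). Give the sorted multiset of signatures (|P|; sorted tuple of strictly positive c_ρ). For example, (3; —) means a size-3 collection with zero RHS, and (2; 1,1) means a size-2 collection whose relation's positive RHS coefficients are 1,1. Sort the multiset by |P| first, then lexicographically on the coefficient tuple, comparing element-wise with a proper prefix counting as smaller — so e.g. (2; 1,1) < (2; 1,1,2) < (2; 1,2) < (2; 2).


Δ(Σ) — 10 vertices, 17 min non-faces:

  • {2,9}:  v_{2} + v_{9} = 0  so sig = (2; —)
  • {6,7}:  v_{6} + v_{7} = 0  so sig = (2; —)
  • {0,8}:  v_{0} + v_{8} = v_{9}  so sig = (2; 1)
  • {0,2}:  v_{0} + v_{2} = v_{1} + v_{3}  so sig = (2; 1,1)
  • {0,6}:  v_{0} + v_{6} = v_{1} + v_{5}  so sig = (2; 1,1)
  • {2,5}:  v_{2} + v_{5} = v_{3} + v_{6}  so sig = (2; 1,1)
  • {4,7}:  v_{4} + v_{7} = v_{1} + v_{5}  so sig = (2; 1,1)
  • {5,7}:  v_{5} + v_{7} = v_{3} + v_{9}  so sig = (2; 1,1)
  • {2,4}:  v_{2} + v_{4} = v_{1} + v_{3} + 2·v_{6}  so sig = (2; 1,1,2)
  • {4,8}:  v_{4} + v_{8} = 2·v_{6} + v_{9}  so sig = (2; 1,2)
  • {0,4}:  v_{0} + v_{4} = 2·v_{1} + 2·v_{5}  so sig = (2; 2,2)
  • {1,3,8}:  v_{1} + v_{3} + v_{8} = 0  so sig = (3; —)
  • {1,3,9}:  v_{1} + v_{3} + v_{9} = v_{0}  so sig = (3; 1)
  • {1,5,6}:  v_{1} + v_{5} + v_{6} = v_{4}  so sig = (3; 1)
  • {3,6,9}:  v_{3} + v_{6} + v_{9} = v_{5}  so sig = (3; 1)
  • {1,5,8}:  v_{1} + v_{5} + v_{8} = v_{6} + v_{9}  so sig = (3; 1,1)
  • {3,4,9}:  v_{3} + v_{4} + v_{9} = v_{1} + 2·v_{5}  so sig = (3; 1,2)

Sorted signature multiset PRS(X):
    (2; —)
    (2; —)
    (2; 1)
    (2; 1,1)
    (2; 1,1)
    (2; 1,1)
    (2; 1,1)
    (2; 1,1)
    (2; 1,1,2)
    (2; 1,2)
    (2; 2,2)
    (3; —)
    (3; 1)
    (3; 1)
    (3; 1)
    (3; 1,1)
    (3; 1,2)


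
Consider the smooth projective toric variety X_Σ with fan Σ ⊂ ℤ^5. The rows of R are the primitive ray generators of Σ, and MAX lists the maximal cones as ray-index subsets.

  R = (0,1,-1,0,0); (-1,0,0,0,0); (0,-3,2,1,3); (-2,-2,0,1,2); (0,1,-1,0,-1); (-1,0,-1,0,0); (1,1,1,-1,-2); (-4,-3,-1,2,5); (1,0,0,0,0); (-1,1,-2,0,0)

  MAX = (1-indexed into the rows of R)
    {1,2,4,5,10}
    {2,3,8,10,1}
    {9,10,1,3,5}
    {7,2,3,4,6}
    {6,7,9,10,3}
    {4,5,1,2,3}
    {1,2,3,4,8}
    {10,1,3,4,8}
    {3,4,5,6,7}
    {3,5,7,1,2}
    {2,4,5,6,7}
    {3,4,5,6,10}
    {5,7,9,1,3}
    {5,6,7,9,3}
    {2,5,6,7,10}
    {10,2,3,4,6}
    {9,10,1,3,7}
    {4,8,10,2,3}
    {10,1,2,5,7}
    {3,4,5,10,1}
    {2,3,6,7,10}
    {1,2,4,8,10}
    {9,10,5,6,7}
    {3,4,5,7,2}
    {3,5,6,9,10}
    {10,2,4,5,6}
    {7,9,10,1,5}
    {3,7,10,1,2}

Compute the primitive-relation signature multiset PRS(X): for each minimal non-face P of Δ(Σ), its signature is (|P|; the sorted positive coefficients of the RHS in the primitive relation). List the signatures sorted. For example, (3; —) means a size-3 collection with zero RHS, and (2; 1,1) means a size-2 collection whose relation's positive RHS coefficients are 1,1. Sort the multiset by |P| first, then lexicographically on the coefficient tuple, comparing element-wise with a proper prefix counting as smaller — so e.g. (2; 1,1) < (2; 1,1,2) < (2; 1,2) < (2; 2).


13 collections generate NE(X_Σ); each relation:

  {2,9}:  v_{2} + v_{9} = 0  ⟹  sig = (2; —)
  {1,6}:  v_{1} + v_{6} = v_{10}  ⟹  sig = (2; 1)
  {4,9}:  v_{4} + v_{9} = v_{3} + v_{5} + v_{6}  ⟹  sig = (2; 1,1,1)
  {8,9}:  v_{8} + v_{9} = v_{1} + v_{3} + v_{4} + v_{10}  ⟹  sig = (2; 1,1,1,1)
  {6,8}:  v_{6} + v_{8} = v_{2} + v_{3} + v_{4} + 2·v_{10}  ⟹  sig = (2; 1,1,1,2)
  {7,8}:  v_{7} + v_{8} = 2·v_{2} + v_{3} + v_{10}  ⟹  sig = (2; 1,1,2)
  {5,8}:  v_{5} + v_{8} = 2·v_{1} + 2·v_{4}  ⟹  sig = (2; 2,2)
  {1,4,7}:  v_{1} + v_{4} + v_{7} = v_{2}  ⟹  sig = (3; 1)
  {4,7,10}:  v_{4} + v_{7} + v_{10} = v_{2} + v_{6}  ⟹  sig = (3; 1,1)
  {3,5,7,10}:  v_{3} + v_{5} + v_{7} + v_{10} = 0  ⟹  sig = (4; —)
  {2,3,5,6}:  v_{2} + v_{3} + v_{5} + v_{6} = v_{4}  ⟹  sig = (4; 1)
  {2,3,5,10}:  v_{2} + v_{3} + v_{5} + v_{10} = v_{1} + v_{4}  ⟹  sig = (4; 1,1)
  {1,2,3,4,10}:  v_{1} + v_{2} + v_{3} + v_{4} + v_{10} = v_{8}  ⟹  sig = (5; 1)

Signatures (|P|; sorted positive RHS coefficients), sorted:
{ (2; —),  (2; 1),  (2; 1,1,1),  (2; 1,1,1,1),  (2; 1,1,1,2),  (2; 1,1,2),  (2; 2,2),  (3; 1),  (3; 1,1),  (4; —),  (4; 1),  (4; 1,1),  (5; 1) }


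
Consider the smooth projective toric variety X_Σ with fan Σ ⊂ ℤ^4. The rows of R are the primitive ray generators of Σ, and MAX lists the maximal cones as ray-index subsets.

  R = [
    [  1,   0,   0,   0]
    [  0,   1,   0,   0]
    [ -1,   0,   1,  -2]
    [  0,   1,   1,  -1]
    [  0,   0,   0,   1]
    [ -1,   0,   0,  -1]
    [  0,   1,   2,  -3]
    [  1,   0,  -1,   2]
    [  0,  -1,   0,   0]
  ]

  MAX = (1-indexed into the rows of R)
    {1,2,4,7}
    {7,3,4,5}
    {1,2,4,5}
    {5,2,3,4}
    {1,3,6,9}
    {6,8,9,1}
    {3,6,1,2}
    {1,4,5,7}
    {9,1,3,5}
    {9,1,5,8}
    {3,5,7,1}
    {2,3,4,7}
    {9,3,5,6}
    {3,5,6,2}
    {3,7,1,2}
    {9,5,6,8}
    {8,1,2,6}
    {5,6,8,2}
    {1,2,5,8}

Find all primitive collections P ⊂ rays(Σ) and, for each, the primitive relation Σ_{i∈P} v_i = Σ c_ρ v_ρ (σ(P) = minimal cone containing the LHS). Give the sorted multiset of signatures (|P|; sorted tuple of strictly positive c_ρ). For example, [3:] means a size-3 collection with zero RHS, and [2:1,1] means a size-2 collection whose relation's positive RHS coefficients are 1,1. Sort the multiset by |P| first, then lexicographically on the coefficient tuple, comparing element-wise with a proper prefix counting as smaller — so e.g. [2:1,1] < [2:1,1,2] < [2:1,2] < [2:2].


Minimal non-faces — 12 found among 9 rays, 19 max cones:

  P = {2,9}:  v_{2} + v_{9} = 0 ; sig = [2:]
  P = {3,8}:  v_{3} + v_{8} = 0 ; sig = [2:]
  P = {4,6}:  v_{4} + v_{6} = v_{2} + v_{3} ; sig = [2:1,1]
  P = {7,8}:  v_{7} + v_{8} = v_{1} + v_{4} ; sig = [2:1,1]
  P = {4,8}:  v_{4} + v_{8} = v_{1} + v_{2} + v_{5} ; sig = [2:1,1,1]
  P = {4,9}:  v_{4} + v_{9} = v_{1} + v_{3} + v_{5} ; sig = [2:1,1,1]
  P = {6,7}:  v_{6} + v_{7} = v_{1} + v_{2} + 2·v_{3} ; sig = [2:1,1,2]
  P = {7,9}:  v_{7} + v_{9} = 2·v_{1} + 2·v_{3} + v_{5} ; sig = [2:1,2,2]
  P = {1,5,6}:  v_{1} + v_{5} + v_{6} = 0 ; sig = [3:]
  P = {1,3,4}:  v_{1} + v_{3} + v_{4} = v_{7} ; sig = [3:1]
  P = {2,5,7}:  v_{2} + v_{5} + v_{7} = 2·v_{4} ; sig = [3:2]
  P = {1,2,3,5}:  v_{1} + v_{2} + v_{3} + v_{5} = v_{4} ; sig = [4:1]

Sorted signature multiset PRS(X):
{ [2:] ×2,  [2:1,1] ×2,  [2:1,1,1] ×2,  [2:1,1,2],  [2:1,2,2],  [3:],  [3:1],  [3:2],  [4:1] }


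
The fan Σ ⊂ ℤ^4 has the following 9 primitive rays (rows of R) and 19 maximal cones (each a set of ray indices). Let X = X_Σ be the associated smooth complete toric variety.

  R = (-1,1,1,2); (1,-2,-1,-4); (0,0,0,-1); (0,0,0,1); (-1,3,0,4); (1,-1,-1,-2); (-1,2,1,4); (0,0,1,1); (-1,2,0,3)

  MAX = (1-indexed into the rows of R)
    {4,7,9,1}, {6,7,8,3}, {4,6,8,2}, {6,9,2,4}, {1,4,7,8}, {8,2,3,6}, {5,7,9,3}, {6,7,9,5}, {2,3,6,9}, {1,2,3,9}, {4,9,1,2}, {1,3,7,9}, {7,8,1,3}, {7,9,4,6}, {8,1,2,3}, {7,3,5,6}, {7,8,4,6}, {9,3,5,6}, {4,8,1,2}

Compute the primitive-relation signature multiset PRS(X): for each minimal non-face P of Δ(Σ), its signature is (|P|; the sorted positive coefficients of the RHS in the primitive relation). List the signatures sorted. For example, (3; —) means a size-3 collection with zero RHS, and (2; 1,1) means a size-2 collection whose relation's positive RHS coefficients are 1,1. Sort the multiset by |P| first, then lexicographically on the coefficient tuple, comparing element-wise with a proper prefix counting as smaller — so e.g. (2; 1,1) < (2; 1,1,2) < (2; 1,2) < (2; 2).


Δ(Σ) — 9 vertices, 9 min non-faces:

  P = {1,6}:  v_{1} + v_{6} = 0  so sig = (2; —)
  P = {2,7}:  v_{2} + v_{7} = 0  so sig = (2; —)
  P = {3,4}:  v_{3} + v_{4} = 0  so sig = (2; —)
  P = {8,9}:  v_{8} + v_{9} = v_{7}  so sig = (2; 1)
  P = {1,5}:  v_{1} + v_{5} = v_{3} + v_{7} + v_{9}  so sig = (2; 1,1,1)
  P = {2,5}:  v_{2} + v_{5} = v_{3} + v_{6} + v_{9}  so sig = (2; 1,1,1)
  P = {4,5}:  v_{4} + v_{5} = v_{6} + v_{7} + v_{9}  so sig = (2; 1,1,1)
  P = {5,8}:  v_{5} + v_{8} = v_{3} + v_{6} + 2·v_{7}  so sig = (2; 1,1,2)
  P = {3,6,7,9}:  v_{3} + v_{6} + v_{7} + v_{9} = v_{5}  so sig = (4; 1)

so the primitive-relation signature multiset is
    (2; —)
    (2; —)
    (2; —)
    (2; 1)
    (2; 1,1,1)
    (2; 1,1,1)
    (2; 1,1,1)
    (2; 1,1,2)
    (4; 1)


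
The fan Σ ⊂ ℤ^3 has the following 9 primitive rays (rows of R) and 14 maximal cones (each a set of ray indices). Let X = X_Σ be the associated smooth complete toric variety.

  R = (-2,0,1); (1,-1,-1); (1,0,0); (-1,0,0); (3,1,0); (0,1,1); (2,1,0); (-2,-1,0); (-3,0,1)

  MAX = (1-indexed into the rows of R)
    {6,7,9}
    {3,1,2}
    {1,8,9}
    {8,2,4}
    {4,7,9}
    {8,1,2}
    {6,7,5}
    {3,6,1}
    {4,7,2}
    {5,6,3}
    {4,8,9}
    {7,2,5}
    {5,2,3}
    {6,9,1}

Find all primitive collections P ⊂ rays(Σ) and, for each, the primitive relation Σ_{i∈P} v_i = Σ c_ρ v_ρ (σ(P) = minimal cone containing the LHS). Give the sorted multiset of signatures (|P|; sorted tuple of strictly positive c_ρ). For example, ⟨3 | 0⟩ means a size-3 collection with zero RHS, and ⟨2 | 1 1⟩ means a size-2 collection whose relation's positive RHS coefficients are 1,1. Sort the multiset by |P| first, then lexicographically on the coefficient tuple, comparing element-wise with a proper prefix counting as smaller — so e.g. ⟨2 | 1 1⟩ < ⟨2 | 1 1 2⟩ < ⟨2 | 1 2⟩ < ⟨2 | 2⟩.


Δ(Σ) — 9 vertices, 15 min non-faces:

  P = {3,4}:  v_{3} + v_{4} = 0 ; sig = ⟨2 | 0⟩
  P = {7,8}:  v_{7} + v_{8} = 0 ; sig = ⟨2 | 0⟩
  P = {1,4}:  v_{1} + v_{4} = v_{9} ; sig = ⟨2 | 1⟩
  P = {1,7}:  v_{1} + v_{7} = v_{6} ; sig = ⟨2 | 1⟩
  P = {2,6}:  v_{2} + v_{6} = v_{3} ; sig = ⟨2 | 1⟩
  P = {2,9}:  v_{2} + v_{9} = v_{8} ; sig = ⟨2 | 1⟩
  P = {3,7}:  v_{3} + v_{7} = v_{5} ; sig = ⟨2 | 1⟩
  P = {3,9}:  v_{3} + v_{9} = v_{1} ; sig = ⟨2 | 1⟩
  P = {4,5}:  v_{4} + v_{5} = v_{7} ; sig = ⟨2 | 1⟩
  P = {5,8}:  v_{5} + v_{8} = v_{3} ; sig = ⟨2 | 1⟩
  P = {5,9}:  v_{5} + v_{9} = v_{6} ; sig = ⟨2 | 1⟩
  P = {6,8}:  v_{6} + v_{8} = v_{1} ; sig = ⟨2 | 1⟩
  P = {1,5}:  v_{1} + v_{5} = v_{3} + v_{6} ; sig = ⟨2 | 1 1⟩
  P = {3,8}:  v_{3} + v_{8} = v_{1} + v_{2} ; sig = ⟨2 | 1 1⟩
  P = {4,6}:  v_{4} + v_{6} = v_{7} + v_{9} ; sig = ⟨2 | 1 1⟩

Hence PRS(X_Σ) =
    ⟨2 | 0⟩
    ⟨2 | 0⟩
    ⟨2 | 1⟩
    ⟨2 | 1⟩
    ⟨2 | 1⟩
    ⟨2 | 1⟩
    ⟨2 | 1⟩
    ⟨2 | 1⟩
    ⟨2 | 1⟩
    ⟨2 | 1⟩
    ⟨2 | 1⟩
    ⟨2 | 1⟩
    ⟨2 | 1 1⟩
    ⟨2 | 1 1⟩
    ⟨2 | 1 1⟩


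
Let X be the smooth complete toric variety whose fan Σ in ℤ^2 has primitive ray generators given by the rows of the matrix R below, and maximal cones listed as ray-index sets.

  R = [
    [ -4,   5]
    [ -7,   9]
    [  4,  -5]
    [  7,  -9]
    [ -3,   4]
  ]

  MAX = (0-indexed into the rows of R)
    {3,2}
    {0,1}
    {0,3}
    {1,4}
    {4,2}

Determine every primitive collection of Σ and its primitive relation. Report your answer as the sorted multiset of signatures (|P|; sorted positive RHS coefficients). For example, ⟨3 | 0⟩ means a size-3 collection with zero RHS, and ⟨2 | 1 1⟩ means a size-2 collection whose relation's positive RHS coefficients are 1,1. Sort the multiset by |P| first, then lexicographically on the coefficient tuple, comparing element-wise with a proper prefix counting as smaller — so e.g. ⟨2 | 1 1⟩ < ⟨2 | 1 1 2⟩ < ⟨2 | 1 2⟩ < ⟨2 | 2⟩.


5 minimal non-faces of Δ(Σ) (on 5 rays):

  P = {0,2}:  v_{0} + v_{2} = 0  so sig = ⟨2 | 0⟩
  P = {1,3}:  v_{1} + v_{3} = 0  so sig = ⟨2 | 0⟩
  P = {0,4}:  v_{0} + v_{4} = v_{1}  so sig = ⟨2 | 1⟩
  P = {1,2}:  v_{1} + v_{2} = v_{4}  so sig = ⟨2 | 1⟩
  P = {3,4}:  v_{3} + v_{4} = v_{2}  so sig = ⟨2 | 1⟩

Sorted signature multiset PRS(X):
[⟨2 | 0⟩, ⟨2 | 0⟩, ⟨2 | 1⟩, ⟨2 | 1⟩, ⟨2 | 1⟩]


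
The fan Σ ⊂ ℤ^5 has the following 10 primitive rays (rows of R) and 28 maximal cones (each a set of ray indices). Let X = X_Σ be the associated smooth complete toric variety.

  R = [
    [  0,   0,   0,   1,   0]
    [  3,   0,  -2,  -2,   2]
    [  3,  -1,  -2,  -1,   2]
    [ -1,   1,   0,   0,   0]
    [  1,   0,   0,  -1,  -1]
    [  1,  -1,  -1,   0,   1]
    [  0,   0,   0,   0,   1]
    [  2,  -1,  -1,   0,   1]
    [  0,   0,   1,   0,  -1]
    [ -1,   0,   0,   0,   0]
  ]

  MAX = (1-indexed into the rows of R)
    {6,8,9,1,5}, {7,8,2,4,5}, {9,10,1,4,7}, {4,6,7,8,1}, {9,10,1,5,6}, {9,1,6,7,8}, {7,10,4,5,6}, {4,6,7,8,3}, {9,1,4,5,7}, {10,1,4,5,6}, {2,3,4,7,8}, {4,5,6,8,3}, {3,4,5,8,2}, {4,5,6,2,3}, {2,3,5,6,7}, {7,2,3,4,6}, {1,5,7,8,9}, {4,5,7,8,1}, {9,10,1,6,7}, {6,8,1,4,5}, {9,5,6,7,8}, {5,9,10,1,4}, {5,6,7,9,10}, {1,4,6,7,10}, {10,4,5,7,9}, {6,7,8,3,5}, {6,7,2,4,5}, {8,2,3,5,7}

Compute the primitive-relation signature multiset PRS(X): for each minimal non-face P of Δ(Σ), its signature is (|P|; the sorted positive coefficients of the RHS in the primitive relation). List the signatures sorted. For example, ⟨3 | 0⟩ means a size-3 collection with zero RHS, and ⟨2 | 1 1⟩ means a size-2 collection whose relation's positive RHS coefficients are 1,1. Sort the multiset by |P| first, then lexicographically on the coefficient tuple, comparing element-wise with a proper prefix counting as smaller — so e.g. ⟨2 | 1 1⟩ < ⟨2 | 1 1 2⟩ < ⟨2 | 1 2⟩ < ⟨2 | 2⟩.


14 minimal non-faces of Δ(Σ) (on 10 rays):

  P = {8,10}:  v_{8} + v_{10} = v_{6}  →  sig = ⟨2 | 1⟩
  P = {3,9}:  v_{3} + v_{9} = v_{5} + v_{7} + v_{8}  →  sig = ⟨2 | 1 1 1⟩
  P = {3,10}:  v_{3} + v_{10} = v_{4} + v_{5} + 2·v_{6} + v_{7}  →  sig = ⟨2 | 1 1 1 2⟩
  P = {1,2}:  v_{1} + v_{2} = 2·v_{4} + v_{5} + v_{7} + 2·v_{8}  →  sig = ⟨2 | 1 1 2 2⟩
  P = {2,9}:  v_{2} + v_{9} = v_{4} + 2·v_{5} + 2·v_{7} + v_{8}  →  sig = ⟨2 | 1 1 2 2⟩
  P = {1,3}:  v_{1} + v_{3} = v_{4} + 2·v_{8}  →  sig = ⟨2 | 1 2⟩
  P = {2,10}:  v_{2} + v_{10} = 2·v_{4} + 2·v_{5} + 2·v_{6} + 2·v_{7}  →  sig = ⟨2 | 2 2 2 2⟩
  P = {4,6,9}:  v_{4} + v_{6} + v_{9} = 0  →  sig = ⟨3 | 0⟩
  P = {4,8,9}:  v_{4} + v_{8} + v_{9} = v_{1} + v_{5} + v_{7}  →  sig = ⟨3 | 1 1 1⟩
  P = {2,6,8}:  v_{2} + v_{6} + v_{8} = 2·v_{3}  →  sig = ⟨3 | 2⟩
  P = {1,5,7,10}:  v_{1} + v_{5} + v_{7} + v_{10} = 0  →  sig = ⟨4 | 0⟩
  P = {1,5,6,7}:  v_{1} + v_{5} + v_{6} + v_{7} = v_{8}  →  sig = ⟨4 | 1⟩
  P = {3,4,5,7}:  v_{3} + v_{4} + v_{5} + v_{7} = v_{2}  →  sig = ⟨4 | 1⟩
  P = {4,5,6,7,8}:  v_{4} + v_{5} + v_{6} + v_{7} + v_{8} = v_{3}  →  sig = ⟨5 | 1⟩

so the primitive-relation signature multiset is
{ ⟨2 | 1⟩,  ⟨2 | 1 1 1⟩,  ⟨2 | 1 1 1 2⟩,  ⟨2 | 1 1 2 2⟩ ×2,  ⟨2 | 1 2⟩,  ⟨2 | 2 2 2 2⟩,  ⟨3 | 0⟩,  ⟨3 | 1 1 1⟩,  ⟨3 | 2⟩,  ⟨4 | 0⟩,  ⟨4 | 1⟩ ×2,  ⟨5 | 1⟩ }


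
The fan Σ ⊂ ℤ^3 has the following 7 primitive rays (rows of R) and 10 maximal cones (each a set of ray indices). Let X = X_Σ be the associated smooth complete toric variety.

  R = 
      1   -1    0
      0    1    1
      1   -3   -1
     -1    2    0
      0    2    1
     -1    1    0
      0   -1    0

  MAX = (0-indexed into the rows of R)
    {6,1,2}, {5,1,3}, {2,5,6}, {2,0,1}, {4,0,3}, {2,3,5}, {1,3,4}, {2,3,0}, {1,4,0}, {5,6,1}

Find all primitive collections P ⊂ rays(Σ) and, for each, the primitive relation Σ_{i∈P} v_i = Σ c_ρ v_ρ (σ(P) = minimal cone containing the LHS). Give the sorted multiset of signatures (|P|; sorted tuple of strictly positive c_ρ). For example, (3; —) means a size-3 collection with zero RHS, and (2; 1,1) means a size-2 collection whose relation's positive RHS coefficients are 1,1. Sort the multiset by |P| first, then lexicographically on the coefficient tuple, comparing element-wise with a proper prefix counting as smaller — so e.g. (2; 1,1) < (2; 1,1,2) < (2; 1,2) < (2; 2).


The 9 primitive collections of Σ (r=7, n=3):

  • {0,5}:  v_{0} + v_{5} = 0 — sig = (2; —)
  • {2,4}:  v_{2} + v_{4} = v_{0} — sig = (2; 1)
  • {3,6}:  v_{3} + v_{6} = v_{5} — sig = (2; 1)
  • {4,6}:  v_{4} + v_{6} = v_{1} — sig = (2; 1)
  • {0,6}:  v_{0} + v_{6} = v_{1} + v_{2} — sig = (2; 1,1)
  • {4,5}:  v_{4} + v_{5} = v_{1} + v_{3} — sig = (2; 1,1)
  • {1,2,3}:  v_{1} + v_{2} + v_{3} = 0 — sig = (3; —)
  • {0,1,3}:  v_{0} + v_{1} + v_{3} = v_{4} — sig = (3; 1)
  • {1,2,5}:  v_{1} + v_{2} + v_{5} = v_{6} — sig = (3; 1)

Signatures (|P|; sorted positive RHS coefficients), sorted:
{ (2; —),  (2; 1) ×3,  (2; 1,1) ×2,  (3; —),  (3; 1) ×2 }


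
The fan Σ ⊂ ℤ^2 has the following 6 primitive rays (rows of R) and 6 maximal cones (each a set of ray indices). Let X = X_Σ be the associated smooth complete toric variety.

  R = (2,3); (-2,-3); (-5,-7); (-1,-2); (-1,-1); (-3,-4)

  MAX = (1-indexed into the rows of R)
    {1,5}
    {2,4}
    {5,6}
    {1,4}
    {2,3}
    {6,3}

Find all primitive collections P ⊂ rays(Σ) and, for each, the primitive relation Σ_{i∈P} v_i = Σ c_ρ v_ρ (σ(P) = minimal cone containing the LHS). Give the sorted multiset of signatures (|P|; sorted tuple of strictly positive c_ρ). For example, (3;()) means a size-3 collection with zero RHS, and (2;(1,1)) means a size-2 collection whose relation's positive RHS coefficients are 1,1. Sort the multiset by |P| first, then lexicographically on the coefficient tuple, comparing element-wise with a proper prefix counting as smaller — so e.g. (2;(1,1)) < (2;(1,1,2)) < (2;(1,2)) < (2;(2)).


9 minimal non-faces of Δ(Σ) (on 6 rays):

  P={1,2}:  v_{1} + v_{2} = 0  so sig = (2;())
  P={1,3}:  v_{1} + v_{3} = v_{6}  so sig = (2;(1))
  P={1,6}:  v_{1} + v_{6} = v_{5}  so sig = (2;(1))
  P={2,5}:  v_{2} + v_{5} = v_{6}  so sig = (2;(1))
  P={2,6}:  v_{2} + v_{6} = v_{3}  so sig = (2;(1))
  P={4,5}:  v_{4} + v_{5} = v_{2}  so sig = (2;(1))
  P={3,5}:  v_{3} + v_{5} = 2·v_{6}  so sig = (2;(2))
  P={4,6}:  v_{4} + v_{6} = 2·v_{2}  so sig = (2;(2))
  P={3,4}:  v_{3} + v_{4} = 3·v_{2}  so sig = (2;(3))

Sorted signature multiset PRS(X):
    |P|=2: 9 collections, coeffs (), (1), (1), (1), (1), (1), (2), (2), (3)


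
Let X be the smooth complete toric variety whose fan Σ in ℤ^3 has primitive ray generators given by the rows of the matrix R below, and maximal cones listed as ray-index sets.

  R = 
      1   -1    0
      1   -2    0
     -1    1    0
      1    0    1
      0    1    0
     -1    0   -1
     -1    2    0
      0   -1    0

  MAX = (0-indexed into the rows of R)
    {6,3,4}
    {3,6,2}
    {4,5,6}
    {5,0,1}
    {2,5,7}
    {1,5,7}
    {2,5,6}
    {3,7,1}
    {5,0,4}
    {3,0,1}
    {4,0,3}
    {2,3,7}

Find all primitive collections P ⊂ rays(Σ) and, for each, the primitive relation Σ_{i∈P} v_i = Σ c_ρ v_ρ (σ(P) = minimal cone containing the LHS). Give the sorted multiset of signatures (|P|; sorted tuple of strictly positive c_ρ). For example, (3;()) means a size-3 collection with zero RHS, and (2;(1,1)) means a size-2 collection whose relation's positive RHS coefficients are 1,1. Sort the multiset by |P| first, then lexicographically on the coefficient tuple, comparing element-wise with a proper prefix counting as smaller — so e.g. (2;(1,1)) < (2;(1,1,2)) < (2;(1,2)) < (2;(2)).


Σ has 10 primitive collections:

  P={0,2}:  v_{0} + v_{2} = 0  so sig = (2;())
  P={1,6}:  v_{1} + v_{6} = 0  so sig = (2;())
  P={3,5}:  v_{3} + v_{5} = 0  so sig = (2;())
  P={4,7}:  v_{4} + v_{7} = 0  so sig = (2;())
  P={0,6}:  v_{0} + v_{6} = v_{4}  so sig = (2;(1))
  P={0,7}:  v_{0} + v_{7} = v_{1}  so sig = (2;(1))
  P={1,2}:  v_{1} + v_{2} = v_{7}  so sig = (2;(1))
  P={1,4}:  v_{1} + v_{4} = v_{0}  so sig = (2;(1))
  P={2,4}:  v_{2} + v_{4} = v_{6}  so sig = (2;(1))
  P={6,7}:  v_{6} + v_{7} = v_{2}  so sig = (2;(1))

so the primitive-relation signature multiset is
[(2;()), (2;()), (2;()), (2;()), (2;(1)), (2;(1)), (2;(1)), (2;(1)), (2;(1)), (2;(1))]


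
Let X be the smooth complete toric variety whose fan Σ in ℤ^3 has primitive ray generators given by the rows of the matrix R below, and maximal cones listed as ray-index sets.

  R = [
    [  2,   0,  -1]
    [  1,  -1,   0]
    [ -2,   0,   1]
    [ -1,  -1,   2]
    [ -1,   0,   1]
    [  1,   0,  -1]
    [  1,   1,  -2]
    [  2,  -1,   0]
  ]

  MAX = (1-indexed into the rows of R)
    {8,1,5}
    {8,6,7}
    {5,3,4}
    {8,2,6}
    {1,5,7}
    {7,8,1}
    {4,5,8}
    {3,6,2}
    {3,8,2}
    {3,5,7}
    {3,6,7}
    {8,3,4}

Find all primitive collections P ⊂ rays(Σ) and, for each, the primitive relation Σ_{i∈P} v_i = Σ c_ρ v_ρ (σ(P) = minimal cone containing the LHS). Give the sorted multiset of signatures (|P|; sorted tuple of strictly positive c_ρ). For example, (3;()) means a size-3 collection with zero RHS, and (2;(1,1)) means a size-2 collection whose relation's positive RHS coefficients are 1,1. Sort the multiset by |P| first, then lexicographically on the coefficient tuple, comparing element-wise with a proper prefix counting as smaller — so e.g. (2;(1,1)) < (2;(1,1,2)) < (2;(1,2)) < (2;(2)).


Primitive collections (14):

  • {1,3}:  v_{1} + v_{3} = 0  ⇒ sig = (2;())
  • {4,7}:  v_{4} + v_{7} = 0  ⇒ sig = (2;())
  • {5,6}:  v_{5} + v_{6} = 0  ⇒ sig = (2;())
  • {1,2}:  v_{1} + v_{2} = v_{6} + v_{8}  ⇒ sig = (2;(1,1))
  • {1,4}:  v_{1} + v_{4} = v_{5} + v_{8}  ⇒ sig = (2;(1,1))
  • {1,6}:  v_{1} + v_{6} = v_{7} + v_{8}  ⇒ sig = (2;(1,1))
  • {2,5}:  v_{2} + v_{5} = v_{3} + v_{8}  ⇒ sig = (2;(1,1))
  • {4,6}:  v_{4} + v_{6} = v_{3} + v_{8}  ⇒ sig = (2;(1,1))
  • {2,7}:  v_{2} + v_{7} = 2·v_{6}  ⇒ sig = (2;(2))
  • {2,4}:  v_{2} + v_{4} = 2·v_{3} + 2·v_{8}  ⇒ sig = (2;(2,2))
  • {3,5,8}:  v_{3} + v_{5} + v_{8} = v_{4}  ⇒ sig = (3;(1))
  • {3,6,8}:  v_{3} + v_{6} + v_{8} = v_{2}  ⇒ sig = (3;(1))
  • {3,7,8}:  v_{3} + v_{7} + v_{8} = v_{6}  ⇒ sig = (3;(1))
  • {5,7,8}:  v_{5} + v_{7} + v_{8} = v_{1}  ⇒ sig = (3;(1))

so the primitive-relation signature multiset is
    |P|=2: 10 collections, coeffs (), (), (), (1,1), (1,1), (1,1), (1,1), (1,1), (2), (2,2)
    |P|=3: 4 collections, coeffs (1), (1), (1), (1)


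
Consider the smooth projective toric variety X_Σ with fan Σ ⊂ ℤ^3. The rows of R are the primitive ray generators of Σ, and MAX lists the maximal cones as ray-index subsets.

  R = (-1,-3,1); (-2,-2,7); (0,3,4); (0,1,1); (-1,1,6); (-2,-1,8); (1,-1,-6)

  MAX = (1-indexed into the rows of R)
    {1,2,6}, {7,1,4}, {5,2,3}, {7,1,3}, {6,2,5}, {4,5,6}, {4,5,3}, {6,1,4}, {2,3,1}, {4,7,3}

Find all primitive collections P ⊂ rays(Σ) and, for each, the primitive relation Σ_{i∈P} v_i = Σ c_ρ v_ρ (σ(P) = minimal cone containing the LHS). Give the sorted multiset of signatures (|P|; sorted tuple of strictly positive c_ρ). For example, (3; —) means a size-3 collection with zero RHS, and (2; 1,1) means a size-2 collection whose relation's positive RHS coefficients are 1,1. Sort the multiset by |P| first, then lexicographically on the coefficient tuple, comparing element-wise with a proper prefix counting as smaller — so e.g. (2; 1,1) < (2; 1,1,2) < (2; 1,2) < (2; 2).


Δ(Σ) — 7 vertices, 7 min non-faces:

  P = {5,7}:  v_{5} + v_{7} = 0  →  sig = (2; —)
  P = {1,5}:  v_{1} + v_{5} = v_{2}  →  sig = (2; 1)
  P = {2,4}:  v_{2} + v_{4} = v_{6}  →  sig = (2; 1)
  P = {2,7}:  v_{2} + v_{7} = v_{1}  →  sig = (2; 1)
  P = {6,7}:  v_{6} + v_{7} = v_{1} + v_{4}  →  sig = (2; 1,1)
  P = {3,6}:  v_{3} + v_{6} = 2·v_{5}  →  sig = (2; 2)
  P = {1,3,4}:  v_{1} + v_{3} + v_{4} = v_{5}  →  sig = (3; 1)

Signatures (|P|; sorted positive RHS coefficients), sorted:
{ (2; —),  (2; 1) ×3,  (2; 1,1),  (2; 2),  (3; 1) }


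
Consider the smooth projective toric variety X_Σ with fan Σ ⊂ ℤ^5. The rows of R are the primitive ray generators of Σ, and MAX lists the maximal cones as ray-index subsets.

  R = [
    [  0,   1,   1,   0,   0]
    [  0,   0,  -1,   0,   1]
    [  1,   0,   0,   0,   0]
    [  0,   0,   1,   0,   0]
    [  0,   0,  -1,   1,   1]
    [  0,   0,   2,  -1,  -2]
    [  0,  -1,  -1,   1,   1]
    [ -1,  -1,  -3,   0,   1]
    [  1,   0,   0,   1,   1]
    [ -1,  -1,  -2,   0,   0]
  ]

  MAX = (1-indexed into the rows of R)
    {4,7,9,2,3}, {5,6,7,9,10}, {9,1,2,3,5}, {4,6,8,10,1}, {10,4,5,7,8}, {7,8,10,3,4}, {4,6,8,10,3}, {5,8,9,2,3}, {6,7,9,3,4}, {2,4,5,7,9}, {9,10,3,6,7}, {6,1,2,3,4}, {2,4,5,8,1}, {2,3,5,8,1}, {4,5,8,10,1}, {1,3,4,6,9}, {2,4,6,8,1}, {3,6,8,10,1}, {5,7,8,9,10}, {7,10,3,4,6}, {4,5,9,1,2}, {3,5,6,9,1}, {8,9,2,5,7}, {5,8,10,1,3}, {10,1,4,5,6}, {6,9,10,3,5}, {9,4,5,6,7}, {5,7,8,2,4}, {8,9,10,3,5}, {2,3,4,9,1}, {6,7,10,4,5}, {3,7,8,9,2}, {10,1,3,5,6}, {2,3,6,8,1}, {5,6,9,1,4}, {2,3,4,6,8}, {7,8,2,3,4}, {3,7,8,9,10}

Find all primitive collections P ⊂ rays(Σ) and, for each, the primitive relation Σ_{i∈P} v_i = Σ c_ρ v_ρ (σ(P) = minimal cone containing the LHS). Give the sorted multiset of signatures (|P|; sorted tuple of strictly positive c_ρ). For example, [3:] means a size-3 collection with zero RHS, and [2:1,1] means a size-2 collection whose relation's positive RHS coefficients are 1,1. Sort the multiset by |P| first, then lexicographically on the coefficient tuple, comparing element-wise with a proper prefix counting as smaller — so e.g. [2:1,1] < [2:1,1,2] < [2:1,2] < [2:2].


Σ has 16 primitive collections:

  {2,10}:  v_{2} + v_{10} = v_{8}  ⟹  sig = [2:1]
  {1,7}:  v_{1} + v_{7} = v_{4} + v_{5}  ⟹  sig = [2:1,1]
  {2,5,6}:  v_{2} + v_{5} + v_{6} = 0  ⟹  sig = [3:]
  {1,9,10}:  v_{1} + v_{9} + v_{10} = v_{5}  ⟹  sig = [3:1]
  {3,4,5}:  v_{3} + v_{4} + v_{5} = v_{9}  ⟹  sig = [3:1]
  {4,9,10}:  v_{4} + v_{9} + v_{10} = v_{7}  ⟹  sig = [3:1]
  {5,6,8}:  v_{5} + v_{6} + v_{8} = v_{10}  ⟹  sig = [3:1]
  {1,8,9}:  v_{1} + v_{8} + v_{9} = v_{2} + v_{5}  ⟹  sig = [3:1,1]
  {2,6,9}:  v_{2} + v_{6} + v_{9} = v_{3} + v_{4}  ⟹  sig = [3:1,1]
  {4,8,9}:  v_{4} + v_{8} + v_{9} = v_{2} + v_{7}  ⟹  sig = [3:1,1]
  {6,8,9}:  v_{6} + v_{8} + v_{9} = v_{3} + v_{4} + v_{10}  ⟹  sig = [3:1,1,1]
  {2,6,7}:  v_{2} + v_{6} + v_{7} = v_{3} + 2·v_{4} + v_{10}  ⟹  sig = [3:1,1,2]
  {3,5,7}:  v_{3} + v_{5} + v_{7} = 2·v_{9} + v_{10}  ⟹  sig = [3:1,2]
  {6,7,8}:  v_{6} + v_{7} + v_{8} = v_{3} + 2·v_{4} + 2·v_{10}  ⟹  sig = [3:1,2,2]
  {1,3,4,10}:  v_{1} + v_{3} + v_{4} + v_{10} = 0  ⟹  sig = [4:]
  {1,3,4,8}:  v_{1} + v_{3} + v_{4} + v_{8} = v_{2}  ⟹  sig = [4:1]

Signatures (|P|; sorted positive RHS coefficients), sorted:
{ [2:1],  [2:1,1],  [3:],  [3:1] ×4,  [3:1,1] ×3,  [3:1,1,1],  [3:1,1,2],  [3:1,2],  [3:1,2,2],  [4:],  [4:1] }
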